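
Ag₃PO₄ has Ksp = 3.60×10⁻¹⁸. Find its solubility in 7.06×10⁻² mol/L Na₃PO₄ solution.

Ag₃PO₄(s) ⇌ 3 Ag⁺(aq) + PO₄³⁻(aq)
Let s be the solubility of Ag₃PO₄ here. The common ion gives [PO₄³⁻] ≈ 7.06×10⁻² mol/L, and [Ag⁺] = 3s.
Ksp = [Ag⁺]^3[PO₄³⁻] = (3s)^3(7.06×10⁻²)
(3s)^3 = 3.60×10⁻¹⁸ / (7.06×10⁻²) = 5.10×10⁻¹⁷
s = 1.24×10⁻⁶ mol/L

1.24×10⁻⁶ M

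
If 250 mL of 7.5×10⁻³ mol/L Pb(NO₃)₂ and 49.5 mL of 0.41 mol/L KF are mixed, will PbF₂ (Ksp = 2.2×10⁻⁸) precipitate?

Yes

After mixing, V = 250 mL + 49.5 mL = 299.5 mL.
[Pb²⁺] = (7.5×10⁻³)(250)/299.5 = 6.3×10⁻³ mol/L
[F⁻] = (0.41)(49.5)/299.5 = 6.8×10⁻² mol/L
Q = [Pb²⁺][F⁻]^2 = 2.9×10⁻⁵
Q = 2.9×10⁻⁵ > Ksp = 2.2×10⁻⁸, so the solution is supersaturated and PbF₂ precipitates.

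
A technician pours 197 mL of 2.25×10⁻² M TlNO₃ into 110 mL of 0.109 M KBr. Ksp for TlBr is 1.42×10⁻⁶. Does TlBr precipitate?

After mixing, V = 197 mL + 110 mL = 307 mL.
[Tl⁺] = (2.25×10⁻²)(197)/307 = 1.44×10⁻² M
[Br⁻] = (0.109)(110)/307 = 3.91×10⁻² M
Q = [Tl⁺][Br⁻] = 5.64×10⁻⁴
Since Q (5.64×10⁻⁴) exceeds Ksp (1.42×10⁻⁶), TlBr will precipitate.

Yes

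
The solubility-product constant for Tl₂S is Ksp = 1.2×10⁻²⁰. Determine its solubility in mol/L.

Tl₂S(s) ⇌ 2 Tl⁺(aq) + S²⁻(aq)
For each mole of Tl₂S that dissolves per liter, [Tl⁺] = 2s and [S²⁻] = s; let s denote this solubility.
Ksp = [Tl⁺]^2[S²⁻] = (2s)^2 · s = 4s^3
4s^3 = 1.2×10⁻²⁰  ⇒  s^3 = 3.0×10⁻²¹
s = (3.0×10⁻²¹)^(1/3) = 1.4×10⁻⁷ mol L⁻¹

1.4×10⁻⁷ M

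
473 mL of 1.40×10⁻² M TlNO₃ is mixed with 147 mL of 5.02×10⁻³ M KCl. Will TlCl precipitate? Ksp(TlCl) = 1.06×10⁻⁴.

Total volume after mixing = 473 + 147 = 620 mL.
[Tl⁺] = (1.40×10⁻²)(473)/620 = 1.07×10⁻² M
[Cl⁻] = (5.02×10⁻³)(147)/620 = 1.19×10⁻³ M
Q = [Tl⁺][Cl⁻] = 1.27×10⁻⁵
Since Q (1.27×10⁻⁵) is less than Ksp (1.06×10⁻⁴), no TlCl precipitates.

No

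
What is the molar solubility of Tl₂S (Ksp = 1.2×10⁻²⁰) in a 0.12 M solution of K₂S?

1.6×10⁻¹⁰ M

Tl₂S(s) ⇌ 2 Tl⁺(aq) + S²⁻(aq)
The solution already contains S²⁻ at 0.12 M. Let s be the molar solubility of Tl₂S.
[S²⁻] ≈ 0.12 M (common ion dominates); [Tl⁺] = 2s.
Ksp = [Tl⁺]^2[S²⁻] = (2s)^2(0.12)
(2s)^2 = 1.2×10⁻²⁰ / (0.12) = 1.0×10⁻¹⁹
s = 1.6×10⁻¹⁰ M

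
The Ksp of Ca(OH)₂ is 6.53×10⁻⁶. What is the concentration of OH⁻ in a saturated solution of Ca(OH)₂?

2.35×10⁻² M

Ca(OH)₂(s) ⇌ Ca²⁺(aq) + 2 OH⁻(aq)
Let s be the molar solubility. Then [Ca²⁺] = s and [OH⁻] = 2s.
Ksp = [Ca²⁺][OH⁻]^2 = s · (2s)^2 = 4s^3 = 6.53×10⁻⁶
s = 1.18×10⁻² mol L⁻¹
[OH⁻] = 2s = 2.35×10⁻² mol L⁻¹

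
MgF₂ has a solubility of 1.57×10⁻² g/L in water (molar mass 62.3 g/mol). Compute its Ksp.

Molar solubility s = (1.57×10⁻² g/L) / (62.3 g/mol) = 2.5201×10⁻⁴ mol/L
MgF₂(s) ⇌ Mg²⁺(aq) + 2 F⁻(aq)
Let s be the molar solubility. Then [Mg²⁺] = s and [F⁻] = 2s.
Ksp = [Mg²⁺][F⁻]^2 = s · (2s)^2 = 4s^3
Ksp = 4 × (2.5201×10⁻⁴)^3 = 6.40×10⁻¹¹

Ksp = 6.40×10⁻¹¹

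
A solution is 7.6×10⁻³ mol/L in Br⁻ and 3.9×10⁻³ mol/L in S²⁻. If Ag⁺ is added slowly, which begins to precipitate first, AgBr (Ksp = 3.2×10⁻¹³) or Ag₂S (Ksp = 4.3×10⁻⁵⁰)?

Ag₂S

Precipitation of each salt begins when its ion product equals Ksp.
For AgBr: [Ag⁺] = (Ksp/[Br⁻]) = 4.2×10⁻¹¹ mol/L
For Ag₂S: [Ag⁺] = (Ksp/[S²⁻])^(1/2) = 3.3×10⁻²⁴ mol/L
Since Ag₂S needs less Ag⁺ to reach saturation, it precipitates first.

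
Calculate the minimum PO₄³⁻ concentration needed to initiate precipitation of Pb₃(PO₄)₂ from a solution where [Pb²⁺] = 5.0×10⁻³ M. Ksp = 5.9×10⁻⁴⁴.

The threshold for precipitation is Q = Ksp.
Pb₃(PO₄)₂(s) ⇌ 3 Pb²⁺(aq) + 2 PO₄³⁻(aq)
Ksp = [Pb²⁺]^3[PO₄³⁻]^2 = [PO₄³⁻]^2(5.0×10⁻³)^3
[PO₄³⁻]^2 = 5.9×10⁻⁴⁴ / (5.0×10⁻³)^3 = 4.7×10⁻³⁷
[PO₄³⁻] = 6.9×10⁻¹⁹ M

6.9×10⁻¹⁹ M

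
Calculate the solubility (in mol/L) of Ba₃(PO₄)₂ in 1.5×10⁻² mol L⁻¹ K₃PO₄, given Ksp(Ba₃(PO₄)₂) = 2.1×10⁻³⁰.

Ba₃(PO₄)₂(s) ⇌ 3 Ba²⁺(aq) + 2 PO₄³⁻(aq)
PO₄³⁻ is already present at 1.5×10⁻² mol L⁻¹. If s mol/L of Ba₃(PO₄)₂ dissolves, [Ba²⁺] = 3s while [PO₄³⁻] ≈ 1.5×10⁻² mol L⁻¹.
Ksp = [Ba²⁺]^3[PO₄³⁻]^2 = (3s)^3(1.5×10⁻²)^2
(3s)^3 = 2.1×10⁻³⁰ / (1.5×10⁻²)^2 = 9.3×10⁻²⁷
s = 7.0×10⁻¹⁰ mol L⁻¹

7.0×10⁻¹⁰ M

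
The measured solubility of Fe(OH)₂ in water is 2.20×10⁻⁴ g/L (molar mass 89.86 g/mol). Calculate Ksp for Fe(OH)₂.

Ksp = 5.87×10⁻¹⁷

s = (2.20×10⁻⁴ g L⁻¹)/(89.86 g mol⁻¹) = 2.4483×10⁻⁶ M
Fe(OH)₂(s) ⇌ Fe²⁺(aq) + 2 OH⁻(aq)
With molar solubility s: [Fe²⁺] = s, [OH⁻] = 2s.
Ksp = [Fe²⁺][OH⁻]^2 = s · (2s)^2 = 4s^3
Ksp = 4 × (2.4483×10⁻⁶)^3 = 5.87×10⁻¹⁷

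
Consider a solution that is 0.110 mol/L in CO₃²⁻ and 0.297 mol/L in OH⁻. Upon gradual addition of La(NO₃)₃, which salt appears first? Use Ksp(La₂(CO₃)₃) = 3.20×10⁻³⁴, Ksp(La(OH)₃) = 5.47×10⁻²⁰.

Precipitation begins when Q = Ksp.
For La₂(CO₃)₃: [La³⁺] = (Ksp/[CO₃²⁻]^3)^(1/2) = 4.90×10⁻¹⁶ mol/L
For La(OH)₃: [La³⁺] = (Ksp/[OH⁻]^3) = 2.09×10⁻¹⁸ mol/L
The smaller threshold [La³⁺] is reached first, so La(OH)₃ precipitates first.

La(OH)₃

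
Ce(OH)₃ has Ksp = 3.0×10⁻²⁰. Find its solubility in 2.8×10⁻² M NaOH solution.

1.4×10⁻¹⁵ M

Ce(OH)₃(s) ⇌ Ce³⁺(aq) + 3 OH⁻(aq)
OH⁻ is already present at 2.8×10⁻² M. If s mol/L of Ce(OH)₃ dissolves, [Ce³⁺] = s while [OH⁻] ≈ 2.8×10⁻² M.
Ksp = [Ce³⁺][OH⁻]^3 = s(2.8×10⁻²)^3
s = 3.0×10⁻²⁰ / (2.8×10⁻²)^3 = 1.4×10⁻¹⁵
s = 1.4×10⁻¹⁵ M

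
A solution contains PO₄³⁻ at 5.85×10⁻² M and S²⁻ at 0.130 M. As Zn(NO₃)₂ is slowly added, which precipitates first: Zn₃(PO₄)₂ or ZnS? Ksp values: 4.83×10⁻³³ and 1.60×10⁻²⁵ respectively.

The threshold for precipitation is Q = Ksp.
For Zn₃(PO₄)₂: [Zn²⁺] = (Ksp/[PO₄³⁻]^2)^(1/3) = 1.12×10⁻¹⁰ M
For ZnS: [Zn²⁺] = (Ksp/[S²⁻]) = 1.23×10⁻²⁴ M
Since ZnS needs less Zn²⁺ to reach saturation, it precipitates first.

ZnS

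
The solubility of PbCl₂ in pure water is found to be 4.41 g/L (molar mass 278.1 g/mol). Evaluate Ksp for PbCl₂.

s = (4.41 g L⁻¹)/(278.1 g mol⁻¹) = 1.5858×10⁻² M
PbCl₂(s) ⇌ Pb²⁺(aq) + 2 Cl⁻(aq)
Call the molar solubility s, so that [Pb²⁺] = s and [Cl⁻] = 2s.
Ksp = [Pb²⁺][Cl⁻]^2 = s · (2s)^2 = 4s^3
Ksp = 4 × (1.5858×10⁻²)^3 = 1.60×10⁻⁵

Ksp = 1.60×10⁻⁵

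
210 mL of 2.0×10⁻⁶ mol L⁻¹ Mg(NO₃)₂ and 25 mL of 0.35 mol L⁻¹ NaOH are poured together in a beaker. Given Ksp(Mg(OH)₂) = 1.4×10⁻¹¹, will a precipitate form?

Yes

Total volume after mixing = 210 + 25 = 235 mL.
[Mg²⁺] = (2.0×10⁻⁶)(210)/235 = 1.8×10⁻⁶ mol L⁻¹
[OH⁻] = (0.35)(25)/235 = 3.7×10⁻² mol L⁻¹
Q = [Mg²⁺][OH⁻]^2 = 2.5×10⁻⁹
Q = 2.5×10⁻⁹ > Ksp = 1.4×10⁻¹¹, so the solution is supersaturated and Mg(OH)₂ precipitates.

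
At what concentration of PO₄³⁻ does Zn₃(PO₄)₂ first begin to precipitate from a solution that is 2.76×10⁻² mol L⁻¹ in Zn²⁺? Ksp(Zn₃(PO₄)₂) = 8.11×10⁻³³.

Precipitation of each salt begins when its ion product equals Ksp.
Zn₃(PO₄)₂(s) ⇌ 3 Zn²⁺(aq) + 2 PO₄³⁻(aq)
Ksp = [Zn²⁺]^3[PO₄³⁻]^2 = [PO₄³⁻]^2(2.76×10⁻²)^3
[PO₄³⁻]^2 = 8.11×10⁻³³ / (2.76×10⁻²)^3 = 3.86×10⁻²⁸
[PO₄³⁻] = 1.96×10⁻¹⁴ mol L⁻¹

1.96×10⁻¹⁴ M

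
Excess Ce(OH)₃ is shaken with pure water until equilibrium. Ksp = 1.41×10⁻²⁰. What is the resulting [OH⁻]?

1.43×10⁻⁵ M

Ce(OH)₃(s) ⇌ Ce³⁺(aq) + 3 OH⁻(aq)
With molar solubility s: [Ce³⁺] = s, [OH⁻] = 3s.
Ksp = [Ce³⁺][OH⁻]^3 = s · (3s)^3 = 27s^4 = 1.41×10⁻²⁰
s = 4.78×10⁻⁶ mol L⁻¹
[OH⁻] = 3s = 1.43×10⁻⁵ mol L⁻¹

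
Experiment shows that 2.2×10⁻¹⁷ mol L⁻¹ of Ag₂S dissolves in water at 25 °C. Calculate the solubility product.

Ksp = 4.3×10⁻⁵⁰

Ag₂S(s) ⇌ 2 Ag⁺(aq) + S²⁻(aq)
Let s be the molar solubility. Then [Ag⁺] = 2s and [S²⁻] = s.
Ksp = [Ag⁺]^2[S²⁻] = (2s)^2 · s = 4s^3
Ksp = 4 × (2.2×10⁻¹⁷)^3 = 4.3×10⁻⁵⁰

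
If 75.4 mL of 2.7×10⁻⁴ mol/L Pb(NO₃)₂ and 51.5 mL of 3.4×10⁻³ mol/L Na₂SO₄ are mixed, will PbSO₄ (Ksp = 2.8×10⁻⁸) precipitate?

Yes

Total volume after mixing = 75.4 + 51.5 = 126.9 mL.
[Pb²⁺] = (2.7×10⁻⁴)(75.4)/126.9 = 1.6×10⁻⁴ mol/L
[SO₄²⁻] = (3.4×10⁻³)(51.5)/126.9 = 1.4×10⁻³ mol/L
Q = [Pb²⁺][SO₄²⁻] = 2.2×10⁻⁷
Q = 2.2×10⁻⁷ > Ksp = 2.8×10⁻⁸, so the solution is supersaturated and PbSO₄ precipitates.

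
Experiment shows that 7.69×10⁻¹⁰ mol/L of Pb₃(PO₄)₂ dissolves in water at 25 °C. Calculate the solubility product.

Pb₃(PO₄)₂(s) ⇌ 3 Pb²⁺(aq) + 2 PO₄³⁻(aq)
For each mole of Pb₃(PO₄)₂ that dissolves per liter, [Pb²⁺] = 3s and [PO₄³⁻] = 2s; let s denote this solubility.
Ksp = [Pb²⁺]^3[PO₄³⁻]^2 = (3s)^3 · (2s)^2 = 108s^5
Ksp = 108 × (7.69×10⁻¹⁰)^5 = 2.90×10⁻⁴⁴

Ksp = 2.90×10⁻⁴⁴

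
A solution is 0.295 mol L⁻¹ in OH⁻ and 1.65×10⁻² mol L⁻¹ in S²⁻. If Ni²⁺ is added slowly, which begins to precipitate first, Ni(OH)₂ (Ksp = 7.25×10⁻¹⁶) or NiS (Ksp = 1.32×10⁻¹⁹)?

NiS

A salt starts to precipitate once the ion product Q reaches its Ksp.
For Ni(OH)₂: [Ni²⁺] = (Ksp/[OH⁻]^2) = 8.33×10⁻¹⁵ mol L⁻¹
For NiS: [Ni²⁺] = (Ksp/[S²⁻]) = 8.00×10⁻¹⁸ mol L⁻¹
Since NiS needs less Ni²⁺ to reach saturation, it precipitates first.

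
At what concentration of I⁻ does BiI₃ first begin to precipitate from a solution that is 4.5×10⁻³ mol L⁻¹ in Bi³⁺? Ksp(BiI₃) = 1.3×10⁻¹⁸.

The threshold for precipitation is Q = Ksp.
BiI₃(s) ⇌ Bi³⁺(aq) + 3 I⁻(aq)
Ksp = [Bi³⁺][I⁻]^3 = [I⁻]^3(4.5×10⁻³)
[I⁻]^3 = 1.3×10⁻¹⁸ / (4.5×10⁻³) = 2.9×10⁻¹⁶
[I⁻] = 6.6×10⁻⁶ mol L⁻¹

6.6×10⁻⁶ M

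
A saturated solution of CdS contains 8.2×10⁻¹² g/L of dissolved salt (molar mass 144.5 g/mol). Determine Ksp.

Convert to molarity: s = 8.2×10⁻¹² / 144.5 = 5.675×10⁻¹⁴ mol/L
CdS(s) ⇌ Cd²⁺(aq) + S²⁻(aq)
If s mol/L of CdS dissolves, [Cd²⁺] = s and [S²⁻] = s.
Ksp = [Cd²⁺][S²⁻] = s · s = s^2
Ksp = (5.675×10⁻¹⁴)^2 = 3.2×10⁻²⁷

Ksp = 3.2×10⁻²⁷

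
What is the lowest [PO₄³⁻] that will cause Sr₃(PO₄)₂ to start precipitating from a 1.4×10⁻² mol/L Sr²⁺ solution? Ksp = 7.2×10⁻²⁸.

Each salt precipitates once Q = Ksp for that salt.
Sr₃(PO₄)₂(s) ⇌ 3 Sr²⁺(aq) + 2 PO₄³⁻(aq)
Ksp = [Sr²⁺]^3[PO₄³⁻]^2 = [PO₄³⁻]^2(1.4×10⁻²)^3
[PO₄³⁻]^2 = 7.2×10⁻²⁸ / (1.4×10⁻²)^3 = 2.6×10⁻²²
[PO₄³⁻] = 1.6×10⁻¹¹ mol/L

1.6×10⁻¹¹ M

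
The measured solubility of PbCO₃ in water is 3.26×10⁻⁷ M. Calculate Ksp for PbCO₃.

PbCO₃(s) ⇌ Pb²⁺(aq) + CO₃²⁻(aq)
For each mole of PbCO₃ that dissolves per liter, [Pb²⁺] = s and [CO₃²⁻] = s; let s denote this solubility.
Ksp = [Pb²⁺][CO₃²⁻] = s · s = s^2
Ksp = (3.26×10⁻⁷)^2 = 1.06×10⁻¹³

Ksp = 1.06×10⁻¹³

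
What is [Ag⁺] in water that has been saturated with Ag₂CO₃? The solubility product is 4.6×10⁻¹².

Ag₂CO₃(s) ⇌ 2 Ag⁺(aq) + CO₃²⁻(aq)
If s mol/L of Ag₂CO₃ dissolves, [Ag⁺] = 2s and [CO₃²⁻] = s.
Ksp = [Ag⁺]^2[CO₃²⁻] = (2s)^2 · s = 4s^3 = 4.6×10⁻¹²
s = 1.0×10⁻⁴ mol L⁻¹
[Ag⁺] = 2s = 2.1×10⁻⁴ mol L⁻¹

2.1×10⁻⁴ M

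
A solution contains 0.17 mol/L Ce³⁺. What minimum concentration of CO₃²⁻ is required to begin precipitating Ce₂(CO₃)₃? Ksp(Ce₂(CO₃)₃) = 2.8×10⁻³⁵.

Precipitation begins when Q = Ksp.
Ce₂(CO₃)₃(s) ⇌ 2 Ce³⁺(aq) + 3 CO₃²⁻(aq)
Ksp = [Ce³⁺]^2[CO₃²⁻]^3 = [CO₃²⁻]^3(0.17)^2
[CO₃²⁻]^3 = 2.8×10⁻³⁵ / (0.17)^2 = 9.7×10⁻³⁴
[CO₃²⁻] = 9.9×10⁻¹² mol/L

9.9×10⁻¹² M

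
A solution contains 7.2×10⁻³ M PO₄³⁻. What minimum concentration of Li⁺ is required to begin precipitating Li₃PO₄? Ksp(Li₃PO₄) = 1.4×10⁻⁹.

The threshold for precipitation is Q = Ksp.
Li₃PO₄(s) ⇌ 3 Li⁺(aq) + PO₄³⁻(aq)
Ksp = [Li⁺]^3[PO₄³⁻] = [Li⁺]^3(7.2×10⁻³)
[Li⁺]^3 = 1.4×10⁻⁹ / (7.2×10⁻³) = 1.9×10⁻⁷
[Li⁺] = 5.8×10⁻³ M

5.8×10⁻³ M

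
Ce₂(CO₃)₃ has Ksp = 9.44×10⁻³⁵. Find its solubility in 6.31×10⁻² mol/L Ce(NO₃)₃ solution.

9.58×10⁻¹² M

Ce₂(CO₃)₃(s) ⇌ 2 Ce³⁺(aq) + 3 CO₃²⁻(aq)
With Ce³⁺ already at 6.31×10⁻² mol/L and s small, take [Ce³⁺] ≈ 6.31×10⁻² mol/L and [CO₃²⁻] = 3s.
Ksp = [Ce³⁺]^2[CO₃²⁻]^3 = (6.31×10⁻²)^2(3s)^3
(3s)^3 = 9.44×10⁻³⁵ / (6.31×10⁻²)^2 = 2.37×10⁻³²
s = 9.58×10⁻¹² mol/L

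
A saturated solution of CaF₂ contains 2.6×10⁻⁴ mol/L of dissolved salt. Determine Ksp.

Ksp = 7.0×10⁻¹¹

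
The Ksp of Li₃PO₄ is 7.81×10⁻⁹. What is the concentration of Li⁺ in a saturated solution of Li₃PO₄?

Li₃PO₄(s) ⇌ 3 Li⁺(aq) + PO₄³⁻(aq)
For each mole of Li₃PO₄ that dissolves per liter, [Li⁺] = 3s and [PO₄³⁻] = s; let s denote this solubility.
Ksp = [Li⁺]^3[PO₄³⁻] = (3s)^3 · s = 27s^4 = 7.81×10⁻⁹
s = 4.12×10⁻³ mol L⁻¹
[Li⁺] = 3s = 1.24×10⁻² mol L⁻¹

1.24×10⁻² M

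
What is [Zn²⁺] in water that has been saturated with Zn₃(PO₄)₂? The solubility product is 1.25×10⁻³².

Zn₃(PO₄)₂(s) ⇌ 3 Zn²⁺(aq) + 2 PO₄³⁻(aq)
For each mole of Zn₃(PO₄)₂ that dissolves per liter, [Zn²⁺] = 3s and [PO₄³⁻] = 2s; let s denote this solubility.
Ksp = [Zn²⁺]^3[PO₄³⁻]^2 = (3s)^3 · (2s)^2 = 108s^5 = 1.25×10⁻³²
s = 1.63×10⁻⁷ mol/L
[Zn²⁺] = 3s = 4.90×10⁻⁷ mol/L

4.90×10⁻⁷ M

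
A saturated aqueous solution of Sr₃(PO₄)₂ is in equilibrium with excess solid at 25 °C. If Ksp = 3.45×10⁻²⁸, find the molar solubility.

1.26×10⁻⁶ M

Sr₃(PO₄)₂(s) ⇌ 3 Sr²⁺(aq) + 2 PO₄³⁻(aq)
Call the molar solubility s, so that [Sr²⁺] = 3s and [PO₄³⁻] = 2s.
Ksp = [Sr²⁺]^3[PO₄³⁻]^2 = (3s)^3 · (2s)^2 = 108s^5
108s^5 = 3.45×10⁻²⁸  ⇒  s^5 = 3.19×10⁻³⁰
s = (3.19×10⁻³⁰)^(1/5) = 1.26×10⁻⁶ mol L⁻¹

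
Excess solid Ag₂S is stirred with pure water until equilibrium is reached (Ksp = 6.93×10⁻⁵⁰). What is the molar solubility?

Ag₂S(s) ⇌ 2 Ag⁺(aq) + S²⁻(aq)
Let s be the molar solubility. Then [Ag⁺] = 2s and [S²⁻] = s.
Ksp = [Ag⁺]^2[S²⁻] = (2s)^2 · s = 4s^3
4s^3 = 6.93×10⁻⁵⁰  ⇒  s^3 = 1.73×10⁻⁵⁰
s = (1.73×10⁻⁵⁰)^(1/3) = 2.59×10⁻¹⁷ mol L⁻¹

2.59×10⁻¹⁷ M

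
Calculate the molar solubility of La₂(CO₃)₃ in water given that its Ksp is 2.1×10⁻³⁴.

La₂(CO₃)₃(s) ⇌ 2 La³⁺(aq) + 3 CO₃²⁻(aq)
With molar solubility s: [La³⁺] = 2s, [CO₃²⁻] = 3s.
Ksp = [La³⁺]^2[CO₃²⁻]^3 = (2s)^2 · (3s)^3 = 108s^5
108s^5 = 2.1×10⁻³⁴  ⇒  s^5 = 1.9×10⁻³⁶
Taking the 5th root, s = 7.2×10⁻⁸ M.

7.2×10⁻⁸ M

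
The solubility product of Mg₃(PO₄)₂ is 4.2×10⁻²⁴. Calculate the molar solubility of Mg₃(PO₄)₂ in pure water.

Mg₃(PO₄)₂(s) ⇌ 3 Mg²⁺(aq) + 2 PO₄³⁻(aq)
Call the molar solubility s, so that [Mg²⁺] = 3s and [PO₄³⁻] = 2s.
Ksp = [Mg²⁺]^3[PO₄³⁻]^2 = (3s)^3 · (2s)^2 = 108s^5
108s^5 = 4.2×10⁻²⁴  ⇒  s^5 = 3.9×10⁻²⁶
s = 8.3×10⁻⁶ mol L⁻¹

8.3×10⁻⁶ M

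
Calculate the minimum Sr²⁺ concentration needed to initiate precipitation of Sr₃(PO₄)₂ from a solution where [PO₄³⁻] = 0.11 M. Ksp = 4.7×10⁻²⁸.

3.4×10⁻⁹ M

Each salt precipitates once Q = Ksp for that salt.
Sr₃(PO₄)₂(s) ⇌ 3 Sr²⁺(aq) + 2 PO₄³⁻(aq)
Ksp = [Sr²⁺]^3[PO₄³⁻]^2 = [Sr²⁺]^3(0.11)^2
[Sr²⁺]^3 = 4.7×10⁻²⁸ / (0.11)^2 = 3.9×10⁻²⁶
[Sr²⁺] = 3.4×10⁻⁹ M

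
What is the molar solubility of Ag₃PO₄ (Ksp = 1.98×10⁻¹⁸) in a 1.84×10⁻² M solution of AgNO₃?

Ag₃PO₄(s) ⇌ 3 Ag⁺(aq) + PO₄³⁻(aq)
With Ag⁺ already at 1.84×10⁻² M and s small, take [Ag⁺] ≈ 1.84×10⁻² M and [PO₄³⁻] = s.
Ksp = [Ag⁺]^3[PO₄³⁻] = (1.84×10⁻²)^3s
s = 1.98×10⁻¹⁸ / (1.84×10⁻²)^3 = 3.18×10⁻¹³
s = 3.18×10⁻¹³ M

3.18×10⁻¹³ M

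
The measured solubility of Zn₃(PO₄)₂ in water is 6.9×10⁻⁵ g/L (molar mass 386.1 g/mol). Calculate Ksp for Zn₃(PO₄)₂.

Molar solubility s = (6.9×10⁻⁵ g/L) / (386.1 g/mol) = 1.787×10⁻⁷ mol/L
Zn₃(PO₄)₂(s) ⇌ 3 Zn²⁺(aq) + 2 PO₄³⁻(aq)
For each mole of Zn₃(PO₄)₂ that dissolves per liter, [Zn²⁺] = 3s and [PO₄³⁻] = 2s; let s denote this solubility.
Ksp = [Zn²⁺]^3[PO₄³⁻]^2 = (3s)^3 · (2s)^2 = 108s^5
Ksp = 108 × (1.787×10⁻⁷)^5 = 2.0×10⁻³²

Ksp = 2.0×10⁻³²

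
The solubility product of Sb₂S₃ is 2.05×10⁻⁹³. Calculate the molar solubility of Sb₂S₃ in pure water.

1.14×10⁻¹⁹ M

Sb₂S₃(s) ⇌ 2 Sb³⁺(aq) + 3 S²⁻(aq)
For each mole of Sb₂S₃ that dissolves per liter, [Sb³⁺] = 2s and [S²⁻] = 3s; let s denote this solubility.
Ksp = [Sb³⁺]^2[S²⁻]^3 = (2s)^2 · (3s)^3 = 108s^5
108s^5 = 2.05×10⁻⁹³  ⇒  s^5 = 1.90×10⁻⁹⁵
Taking the 5th root, s = 1.14×10⁻¹⁹ M.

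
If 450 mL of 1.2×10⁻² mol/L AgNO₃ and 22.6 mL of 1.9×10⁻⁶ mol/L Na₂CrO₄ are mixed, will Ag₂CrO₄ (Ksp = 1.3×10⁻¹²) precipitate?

Yes

The combined volume is 472.6 mL.
[Ag⁺] = (1.2×10⁻²)(450)/472.6 = 1.1×10⁻² mol/L
[CrO₄²⁻] = (1.9×10⁻⁶)(22.6)/472.6 = 9.1×10⁻⁸ mol/L
Q = [Ag⁺]^2[CrO₄²⁻] = 1.2×10⁻¹¹
Because Q > Ksp (1.2×10⁻¹¹ vs 1.3×10⁻¹²), a precipitate of Ag₂CrO₄ forms.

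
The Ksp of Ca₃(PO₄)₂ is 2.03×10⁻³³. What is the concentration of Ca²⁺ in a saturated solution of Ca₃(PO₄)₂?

Ca₃(PO₄)₂(s) ⇌ 3 Ca²⁺(aq) + 2 PO₄³⁻(aq)
Call the molar solubility s, so that [Ca²⁺] = 3s and [PO₄³⁻] = 2s.
Ksp = [Ca²⁺]^3[PO₄³⁻]^2 = (3s)^3 · (2s)^2 = 108s^5 = 2.03×10⁻³³
s = 1.13×10⁻⁷ M
[Ca²⁺] = 3s = 3.40×10⁻⁷ M

3.40×10⁻⁷ M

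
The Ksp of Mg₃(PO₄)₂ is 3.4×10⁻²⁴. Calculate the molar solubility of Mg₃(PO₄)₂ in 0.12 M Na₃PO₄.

Mg₃(PO₄)₂(s) ⇌ 3 Mg²⁺(aq) + 2 PO₄³⁻(aq)
PO₄³⁻ is already present at 0.12 M. If s mol/L of Mg₃(PO₄)₂ dissolves, [Mg²⁺] = 3s while [PO₄³⁻] ≈ 0.12 M.
Ksp = [Mg²⁺]^3[PO₄³⁻]^2 = (3s)^3(0.12)^2
(3s)^3 = 3.4×10⁻²⁴ / (0.12)^2 = 2.4×10⁻²²
s = 2.1×10⁻⁸ M

2.1×10⁻⁸ M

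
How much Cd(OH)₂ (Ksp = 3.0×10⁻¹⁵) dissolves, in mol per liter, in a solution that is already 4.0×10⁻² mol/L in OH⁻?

1.9×10⁻¹² M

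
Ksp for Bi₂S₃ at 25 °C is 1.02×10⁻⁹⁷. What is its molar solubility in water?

Bi₂S₃(s) ⇌ 2 Bi³⁺(aq) + 3 S²⁻(aq)
With molar solubility s: [Bi³⁺] = 2s, [S²⁻] = 3s.
Ksp = [Bi³⁺]^2[S²⁻]^3 = (2s)^2 · (3s)^3 = 108s^5
108s^5 = 1.02×10⁻⁹⁷  ⇒  s^5 = 9.44×10⁻¹⁰⁰
s = 1.57×10⁻²⁰ mol L⁻¹

1.57×10⁻²⁰ M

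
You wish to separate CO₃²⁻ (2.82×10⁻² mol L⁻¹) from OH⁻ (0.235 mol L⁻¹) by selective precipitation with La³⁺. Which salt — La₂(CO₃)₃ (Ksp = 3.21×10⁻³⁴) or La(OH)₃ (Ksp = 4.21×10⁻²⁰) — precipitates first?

La(OH)₃

Each salt precipitates once Q = Ksp for that salt.
For La₂(CO₃)₃: [La³⁺] = (Ksp/[CO₃²⁻]^3)^(1/2) = 3.78×10⁻¹⁵ mol L⁻¹
For La(OH)₃: [La³⁺] = (Ksp/[OH⁻]^3) = 3.24×10⁻¹⁸ mol L⁻¹
Since La(OH)₃ needs less La³⁺ to reach saturation, it precipitates first.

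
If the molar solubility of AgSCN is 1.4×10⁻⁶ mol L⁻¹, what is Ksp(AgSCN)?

Ksp = 2.0×10⁻¹²

AgSCN(s) ⇌ Ag⁺(aq) + SCN⁻(aq)
Call the molar solubility s, so that [Ag⁺] = s and [SCN⁻] = s.
Ksp = [Ag⁺][SCN⁻] = s · s = s^2
Ksp = (1.4×10⁻⁶)^2 = 2.0×10⁻¹²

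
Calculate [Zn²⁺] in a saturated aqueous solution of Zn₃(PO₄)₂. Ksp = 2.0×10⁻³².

Zn₃(PO₄)₂(s) ⇌ 3 Zn²⁺(aq) + 2 PO₄³⁻(aq)
Let s be the molar solubility. Then [Zn²⁺] = 3s and [PO₄³⁻] = 2s.
Ksp = [Zn²⁺]^3[PO₄³⁻]^2 = (3s)^3 · (2s)^2 = 108s^5 = 2.0×10⁻³²
s = 1.8×10⁻⁷ mol L⁻¹
[Zn²⁺] = 3s = 5.4×10⁻⁷ mol L⁻¹

5.4×10⁻⁷ M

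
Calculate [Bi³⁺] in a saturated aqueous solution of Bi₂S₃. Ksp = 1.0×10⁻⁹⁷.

Bi₂S₃(s) ⇌ 2 Bi³⁺(aq) + 3 S²⁻(aq)
If s mol/L of Bi₂S₃ dissolves, [Bi³⁺] = 2s and [S²⁻] = 3s.
Ksp = [Bi³⁺]^2[S²⁻]^3 = (2s)^2 · (3s)^3 = 108s^5 = 1.0×10⁻⁹⁷
s = 1.6×10⁻²⁰ mol/L
[Bi³⁺] = 2s = 3.1×10⁻²⁰ mol/L

3.1×10⁻²⁰ M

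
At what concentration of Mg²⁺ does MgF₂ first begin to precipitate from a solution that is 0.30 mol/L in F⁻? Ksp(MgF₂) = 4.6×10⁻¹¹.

A salt starts to precipitate once the ion product Q reaches its Ksp.
MgF₂(s) ⇌ Mg²⁺(aq) + 2 F⁻(aq)
Ksp = [Mg²⁺][F⁻]^2 = [Mg²⁺](0.30)^2
[Mg²⁺] = 4.6×10⁻¹¹ / (0.30)^2 = 5.1×10⁻¹⁰
[Mg²⁺] = 5.1×10⁻¹⁰ mol/L

5.1×10⁻¹⁰ M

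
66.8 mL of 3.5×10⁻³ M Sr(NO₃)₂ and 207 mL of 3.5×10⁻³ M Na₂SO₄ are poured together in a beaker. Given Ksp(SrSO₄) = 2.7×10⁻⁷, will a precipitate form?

The combined volume is 273.8 mL.
[Sr²⁺] = (3.5×10⁻³)(66.8)/273.8 = 8.5×10⁻⁴ M
[SO₄²⁻] = (3.5×10⁻³)(207)/273.8 = 2.6×10⁻³ M
Q = [Sr²⁺][SO₄²⁻] = 2.3×10⁻⁶
Q = 2.3×10⁻⁶ > Ksp = 2.7×10⁻⁷, so the solution is supersaturated and SrSO₄ precipitates.

Yes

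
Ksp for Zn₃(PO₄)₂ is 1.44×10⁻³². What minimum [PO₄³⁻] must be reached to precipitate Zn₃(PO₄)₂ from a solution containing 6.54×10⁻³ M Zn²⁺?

2.27×10⁻¹³ M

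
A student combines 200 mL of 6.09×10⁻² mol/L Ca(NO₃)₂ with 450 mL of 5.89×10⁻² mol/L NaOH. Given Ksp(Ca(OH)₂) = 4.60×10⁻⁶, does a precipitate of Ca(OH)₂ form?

Yes

The combined volume is 650 mL.
[Ca²⁺] = (6.09×10⁻²)(200)/650 = 1.87×10⁻² mol/L
[OH⁻] = (5.89×10⁻²)(450)/650 = 4.08×10⁻² mol/L
Q = [Ca²⁺][OH⁻]^2 = 3.12×10⁻⁵
Because Q > Ksp (3.12×10⁻⁵ vs 4.60×10⁻⁶), a precipitate of Ca(OH)₂ forms.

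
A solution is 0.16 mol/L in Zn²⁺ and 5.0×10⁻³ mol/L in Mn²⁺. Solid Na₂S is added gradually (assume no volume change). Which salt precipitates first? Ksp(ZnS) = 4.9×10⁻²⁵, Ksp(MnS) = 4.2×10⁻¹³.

ZnS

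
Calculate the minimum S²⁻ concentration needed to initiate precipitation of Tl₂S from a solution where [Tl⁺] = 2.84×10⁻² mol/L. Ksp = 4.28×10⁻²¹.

5.31×10⁻¹⁸ M

Precipitation begins when Q = Ksp.
Tl₂S(s) ⇌ 2 Tl⁺(aq) + S²⁻(aq)
Ksp = [Tl⁺]^2[S²⁻] = [S²⁻](2.84×10⁻²)^2
[S²⁻] = 4.28×10⁻²¹ / (2.84×10⁻²)^2 = 5.31×10⁻¹⁸
[S²⁻] = 5.31×10⁻¹⁸ mol/L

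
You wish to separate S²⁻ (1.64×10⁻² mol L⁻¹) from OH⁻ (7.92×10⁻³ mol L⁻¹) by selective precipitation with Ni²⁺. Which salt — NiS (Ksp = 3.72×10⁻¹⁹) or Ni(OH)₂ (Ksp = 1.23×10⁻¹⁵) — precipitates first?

NiS

A salt starts to precipitate once the ion product Q reaches its Ksp.
For NiS: [Ni²⁺] = (Ksp/[S²⁻]) = 2.27×10⁻¹⁷ mol L⁻¹
For Ni(OH)₂: [Ni²⁺] = (Ksp/[OH⁻]^2) = 1.96×10⁻¹¹ mol L⁻¹
NiS requires the lower [Ni²⁺], so it precipitates first.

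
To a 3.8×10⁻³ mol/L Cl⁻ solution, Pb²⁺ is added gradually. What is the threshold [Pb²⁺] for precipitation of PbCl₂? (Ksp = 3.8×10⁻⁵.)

2.6 M

Precipitation of each salt begins when its ion product equals Ksp.
PbCl₂(s) ⇌ Pb²⁺(aq) + 2 Cl⁻(aq)
Ksp = [Pb²⁺][Cl⁻]^2 = [Pb²⁺](3.8×10⁻³)^2
[Pb²⁺] = 3.8×10⁻⁵ / (3.8×10⁻³)^2 = 2.6
[Pb²⁺] = 2.6 mol/L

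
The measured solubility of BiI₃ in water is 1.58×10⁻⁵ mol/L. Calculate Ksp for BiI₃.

Ksp = 1.68×10⁻¹⁸

BiI₃(s) ⇌ Bi³⁺(aq) + 3 I⁻(aq)
With molar solubility s: [Bi³⁺] = s, [I⁻] = 3s.
Ksp = [Bi³⁺][I⁻]^3 = s · (3s)^3 = 27s^4
Ksp = 27 × (1.58×10⁻⁵)^4 = 1.68×10⁻¹⁸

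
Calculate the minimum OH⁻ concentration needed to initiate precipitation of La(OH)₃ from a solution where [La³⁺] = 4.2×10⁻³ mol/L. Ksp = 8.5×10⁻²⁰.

2.7×10⁻⁶ M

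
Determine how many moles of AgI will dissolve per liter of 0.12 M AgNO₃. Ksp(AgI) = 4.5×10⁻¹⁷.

AgI(s) ⇌ Ag⁺(aq) + I⁻(aq)
Let s be the solubility of AgI here. The common ion gives [Ag⁺] ≈ 0.12 M, and [I⁻] = s.
Ksp = [Ag⁺][I⁻] = (0.12)s
s = 4.5×10⁻¹⁷ / (0.12) = 3.8×10⁻¹⁶
s = 3.8×10⁻¹⁶ M

3.8×10⁻¹⁶ M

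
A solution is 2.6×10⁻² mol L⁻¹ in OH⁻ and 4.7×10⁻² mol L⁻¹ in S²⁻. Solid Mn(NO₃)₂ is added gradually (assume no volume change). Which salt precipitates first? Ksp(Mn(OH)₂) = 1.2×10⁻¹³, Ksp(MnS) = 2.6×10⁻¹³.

MnS

Precipitation of each salt begins when its ion product equals Ksp.
For Mn(OH)₂: [Mn²⁺] = (Ksp/[OH⁻]^2) = 1.8×10⁻¹⁰ mol L⁻¹
For MnS: [Mn²⁺] = (Ksp/[S²⁻]) = 5.5×10⁻¹² mol L⁻¹
The smaller threshold [Mn²⁺] is reached first, so MnS precipitates first.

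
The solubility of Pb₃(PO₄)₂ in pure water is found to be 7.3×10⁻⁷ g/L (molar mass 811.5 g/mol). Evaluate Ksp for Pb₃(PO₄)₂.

Molar solubility s = (7.3×10⁻⁷ g/L) / (811.5 g/mol) = 8.996×10⁻¹⁰ mol/L
Pb₃(PO₄)₂(s) ⇌ 3 Pb²⁺(aq) + 2 PO₄³⁻(aq)
If s mol/L of Pb₃(PO₄)₂ dissolves, [Pb²⁺] = 3s and [PO₄³⁻] = 2s.
Ksp = [Pb²⁺]^3[PO₄³⁻]^2 = (3s)^3 · (2s)^2 = 108s^5
Ksp = 108 × (8.996×10⁻¹⁰)^5 = 6.4×10⁻⁴⁴

Ksp = 6.4×10⁻⁴⁴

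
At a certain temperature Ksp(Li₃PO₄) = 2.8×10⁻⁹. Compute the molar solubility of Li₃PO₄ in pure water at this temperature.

Li₃PO₄(s) ⇌ 3 Li⁺(aq) + PO₄³⁻(aq)
Call the molar solubility s, so that [Li⁺] = 3s and [PO₄³⁻] = s.
Ksp = [Li⁺]^3[PO₄³⁻] = (3s)^3 · s = 27s^4
27s^4 = 2.8×10⁻⁹  ⇒  s^4 = 1.0×10⁻¹⁰
Taking the 4th root, s = 3.2×10⁻³ M.

3.2×10⁻³ M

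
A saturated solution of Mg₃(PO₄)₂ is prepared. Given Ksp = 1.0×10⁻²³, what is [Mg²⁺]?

3.0×10⁻⁵ M

Mg₃(PO₄)₂(s) ⇌ 3 Mg²⁺(aq) + 2 PO₄³⁻(aq)
Call the molar solubility s, so that [Mg²⁺] = 3s and [PO₄³⁻] = 2s.
Ksp = [Mg²⁺]^3[PO₄³⁻]^2 = (3s)^3 · (2s)^2 = 108s^5 = 1.0×10⁻²³
s = 9.8×10⁻⁶ M
[Mg²⁺] = 3s = 3.0×10⁻⁵ M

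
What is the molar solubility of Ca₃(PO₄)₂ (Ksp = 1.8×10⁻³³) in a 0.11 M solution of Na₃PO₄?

Ca₃(PO₄)₂(s) ⇌ 3 Ca²⁺(aq) + 2 PO₄³⁻(aq)
PO₄³⁻ is already present at 0.11 M. If s mol/L of Ca₃(PO₄)₂ dissolves, [Ca²⁺] = 3s while [PO₄³⁻] ≈ 0.11 M.
Ksp = [Ca²⁺]^3[PO₄³⁻]^2 = (3s)^3(0.11)^2
(3s)^3 = 1.8×10⁻³³ / (0.11)^2 = 1.5×10⁻³¹
s = 1.8×10⁻¹¹ M

1.8×10⁻¹¹ M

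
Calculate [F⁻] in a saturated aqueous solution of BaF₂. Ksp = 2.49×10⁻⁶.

BaF₂(s) ⇌ Ba²⁺(aq) + 2 F⁻(aq)
Let s be the molar solubility. Then [Ba²⁺] = s and [F⁻] = 2s.
Ksp = [Ba²⁺][F⁻]^2 = s · (2s)^2 = 4s^3 = 2.49×10⁻⁶
s = 8.54×10⁻³ mol L⁻¹
[F⁻] = 2s = 1.71×10⁻² mol L⁻¹

1.71×10⁻² M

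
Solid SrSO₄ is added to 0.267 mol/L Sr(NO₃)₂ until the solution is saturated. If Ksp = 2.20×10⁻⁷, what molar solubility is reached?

SrSO₄(s) ⇌ Sr²⁺(aq) + SO₄²⁻(aq)
The solution already contains Sr²⁺ at 0.267 mol/L. Let s be the molar solubility of SrSO₄.
[Sr²⁺] ≈ 0.267 mol/L (common ion dominates); [SO₄²⁻] = s.
Ksp = [Sr²⁺][SO₄²⁻] = (0.267)s
s = 2.20×10⁻⁷ / (0.267) = 8.24×10⁻⁷
s = 8.24×10⁻⁷ mol/L

8.24×10⁻⁷ M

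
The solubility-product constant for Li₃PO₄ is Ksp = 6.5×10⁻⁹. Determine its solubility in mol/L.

Li₃PO₄(s) ⇌ 3 Li⁺(aq) + PO₄³⁻(aq)
Call the molar solubility s, so that [Li⁺] = 3s and [PO₄³⁻] = s.
Ksp = [Li⁺]^3[PO₄³⁻] = (3s)^3 · s = 27s^4
27s^4 = 6.5×10⁻⁹  ⇒  s^4 = 2.4×10⁻¹⁰
Taking the 4th root, s = 3.9×10⁻³ mol L⁻¹.

3.9×10⁻³ M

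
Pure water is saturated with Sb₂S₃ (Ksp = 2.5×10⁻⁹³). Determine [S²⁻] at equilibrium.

Sb₂S₃(s) ⇌ 2 Sb³⁺(aq) + 3 S²⁻(aq)
With molar solubility s: [Sb³⁺] = 2s, [S²⁻] = 3s.
Ksp = [Sb³⁺]^2[S²⁻]^3 = (2s)^2 · (3s)^3 = 108s^5 = 2.5×10⁻⁹³
s = 1.2×10⁻¹⁹ M
[S²⁻] = 3s = 3.5×10⁻¹⁹ M

3.5×10⁻¹⁹ M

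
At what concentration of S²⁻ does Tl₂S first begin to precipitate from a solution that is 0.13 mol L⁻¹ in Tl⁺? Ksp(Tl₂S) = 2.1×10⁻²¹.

A salt starts to precipitate once the ion product Q reaches its Ksp.
Tl₂S(s) ⇌ 2 Tl⁺(aq) + S²⁻(aq)
Ksp = [Tl⁺]^2[S²⁻] = [S²⁻](0.13)^2
[S²⁻] = 2.1×10⁻²¹ / (0.13)^2 = 1.2×10⁻¹⁹
[S²⁻] = 1.2×10⁻¹⁹ mol L⁻¹

1.2×10⁻¹⁹ M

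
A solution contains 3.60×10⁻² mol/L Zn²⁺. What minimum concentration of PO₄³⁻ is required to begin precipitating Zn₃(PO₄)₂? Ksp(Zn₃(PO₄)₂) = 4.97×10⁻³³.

1.03×10⁻¹⁴ M

A salt starts to precipitate once the ion product Q reaches its Ksp.
Zn₃(PO₄)₂(s) ⇌ 3 Zn²⁺(aq) + 2 PO₄³⁻(aq)
Ksp = [Zn²⁺]^3[PO₄³⁻]^2 = [PO₄³⁻]^2(3.60×10⁻²)^3
[PO₄³⁻]^2 = 4.97×10⁻³³ / (3.60×10⁻²)^3 = 1.07×10⁻²⁸
[PO₄³⁻] = 1.03×10⁻¹⁴ mol/L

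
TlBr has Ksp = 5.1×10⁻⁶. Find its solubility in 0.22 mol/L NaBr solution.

2.3×10⁻⁵ M

TlBr(s) ⇌ Tl⁺(aq) + Br⁻(aq)
The solution already contains Br⁻ at 0.22 mol/L. Let s be the molar solubility of TlBr.
[Br⁻] ≈ 0.22 mol/L (common ion dominates); [Tl⁺] = s.
Ksp = [Tl⁺][Br⁻] = s(0.22)
s = 5.1×10⁻⁶ / (0.22) = 2.3×10⁻⁵
s = 2.3×10⁻⁵ mol/L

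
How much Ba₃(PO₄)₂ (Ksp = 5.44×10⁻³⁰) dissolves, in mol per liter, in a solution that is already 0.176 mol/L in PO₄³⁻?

1.87×10⁻¹⁰ M

Ba₃(PO₄)₂(s) ⇌ 3 Ba²⁺(aq) + 2 PO₄³⁻(aq)
PO₄³⁻ is already present at 0.176 mol/L. If s mol/L of Ba₃(PO₄)₂ dissolves, [Ba²⁺] = 3s while [PO₄³⁻] ≈ 0.176 mol/L.
Ksp = [Ba²⁺]^3[PO₄³⁻]^2 = (3s)^3(0.176)^2
(3s)^3 = 5.44×10⁻³⁰ / (0.176)^2 = 1.76×10⁻²⁸
s = 1.87×10⁻¹⁰ mol/L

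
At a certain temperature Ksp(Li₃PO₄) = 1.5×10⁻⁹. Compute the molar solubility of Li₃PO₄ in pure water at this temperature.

2.7×10⁻³ M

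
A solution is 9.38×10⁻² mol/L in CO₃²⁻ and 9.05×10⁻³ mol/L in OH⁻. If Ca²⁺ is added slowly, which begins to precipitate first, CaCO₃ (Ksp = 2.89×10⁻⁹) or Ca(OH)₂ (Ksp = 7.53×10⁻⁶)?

The threshold for precipitation is Q = Ksp.
For CaCO₃: [Ca²⁺] = (Ksp/[CO₃²⁻]) = 3.08×10⁻⁸ mol/L
For Ca(OH)₂: [Ca²⁺] = (Ksp/[OH⁻]^2) = 9.19×10⁻² mol/L
The smaller threshold [Ca²⁺] is reached first, so CaCO₃ precipitates first.

CaCO₃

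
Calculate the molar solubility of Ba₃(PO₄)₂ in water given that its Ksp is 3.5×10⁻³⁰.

5.0×10⁻⁷ M

Ba₃(PO₄)₂(s) ⇌ 3 Ba²⁺(aq) + 2 PO₄³⁻(aq)
If s mol/L of Ba₃(PO₄)₂ dissolves, [Ba²⁺] = 3s and [PO₄³⁻] = 2s.
Ksp = [Ba²⁺]^3[PO₄³⁻]^2 = (3s)^3 · (2s)^2 = 108s^5
108s^5 = 3.5×10⁻³⁰  ⇒  s^5 = 3.2×10⁻³²
s = (3.2×10⁻³²)^(1/5) = 5.0×10⁻⁷ mol/L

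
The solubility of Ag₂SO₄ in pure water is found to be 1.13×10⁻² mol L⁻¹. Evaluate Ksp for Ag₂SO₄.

Ksp = 5.77×10⁻⁶

Ag₂SO₄(s) ⇌ 2 Ag⁺(aq) + SO₄²⁻(aq)
If s mol/L of Ag₂SO₄ dissolves, [Ag⁺] = 2s and [SO₄²⁻] = s.
Ksp = [Ag⁺]^2[SO₄²⁻] = (2s)^2 · s = 4s^3
Ksp = 4 × (1.13×10⁻²)^3 = 5.77×10⁻⁶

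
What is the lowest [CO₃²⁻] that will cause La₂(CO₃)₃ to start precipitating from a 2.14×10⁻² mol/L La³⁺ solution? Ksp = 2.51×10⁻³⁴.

8.18×10⁻¹¹ M

Precipitation of each salt begins when its ion product equals Ksp.
La₂(CO₃)₃(s) ⇌ 2 La³⁺(aq) + 3 CO₃²⁻(aq)
Ksp = [La³⁺]^2[CO₃²⁻]^3 = [CO₃²⁻]^3(2.14×10⁻²)^2
[CO₃²⁻]^3 = 2.51×10⁻³⁴ / (2.14×10⁻²)^2 = 5.48×10⁻³¹
[CO₃²⁻] = 8.18×10⁻¹¹ mol/L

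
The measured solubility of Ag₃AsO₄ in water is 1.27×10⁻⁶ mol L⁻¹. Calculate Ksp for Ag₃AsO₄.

Ag₃AsO₄(s) ⇌ 3 Ag⁺(aq) + AsO₄³⁻(aq)
For each mole of Ag₃AsO₄ that dissolves per liter, [Ag⁺] = 3s and [AsO₄³⁻] = s; let s denote this solubility.
Ksp = [Ag⁺]^3[AsO₄³⁻] = (3s)^3 · s = 27s^4
Ksp = 27 × (1.27×10⁻⁶)^4 = 7.02×10⁻²³

Ksp = 7.02×10⁻²³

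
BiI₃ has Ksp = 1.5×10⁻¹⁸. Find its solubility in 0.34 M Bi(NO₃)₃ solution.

5.5×10⁻⁷ M

BiI₃(s) ⇌ Bi³⁺(aq) + 3 I⁻(aq)
With Bi³⁺ already at 0.34 M and s small, take [Bi³⁺] ≈ 0.34 M and [I⁻] = 3s.
Ksp = [Bi³⁺][I⁻]^3 = (0.34)(3s)^3
(3s)^3 = 1.5×10⁻¹⁸ / (0.34) = 4.4×10⁻¹⁸
s = 5.5×10⁻⁷ M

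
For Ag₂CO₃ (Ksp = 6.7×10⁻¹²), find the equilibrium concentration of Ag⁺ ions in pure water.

2.4×10⁻⁴ M

Ag₂CO₃(s) ⇌ 2 Ag⁺(aq) + CO₃²⁻(aq)
For each mole of Ag₂CO₃ that dissolves per liter, [Ag⁺] = 2s and [CO₃²⁻] = s; let s denote this solubility.
Ksp = [Ag⁺]^2[CO₃²⁻] = (2s)^2 · s = 4s^3 = 6.7×10⁻¹²
s = 1.2×10⁻⁴ M
[Ag⁺] = 2s = 2.4×10⁻⁴ M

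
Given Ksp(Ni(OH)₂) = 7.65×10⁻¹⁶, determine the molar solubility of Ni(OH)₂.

Ni(OH)₂(s) ⇌ Ni²⁺(aq) + 2 OH⁻(aq)
Call the molar solubility s, so that [Ni²⁺] = s and [OH⁻] = 2s.
Ksp = [Ni²⁺][OH⁻]^2 = s · (2s)^2 = 4s^3
4s^3 = 7.65×10⁻¹⁶  ⇒  s^3 = 1.91×10⁻¹⁶
Taking the 3rd root, s = 5.76×10⁻⁶ mol L⁻¹.

5.76×10⁻⁶ M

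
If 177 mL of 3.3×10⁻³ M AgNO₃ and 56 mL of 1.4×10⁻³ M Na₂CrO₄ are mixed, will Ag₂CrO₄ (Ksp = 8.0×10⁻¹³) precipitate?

Total volume after mixing = 177 + 56 = 233 mL.
[Ag⁺] = (3.3×10⁻³)(177)/233 = 2.5×10⁻³ M
[CrO₄²⁻] = (1.4×10⁻³)(56)/233 = 3.4×10⁻⁴ M
Q = [Ag⁺]^2[CrO₄²⁻] = 2.1×10⁻⁹
Since Q (2.1×10⁻⁹) exceeds Ksp (8.0×10⁻¹³), Ag₂CrO₄ will precipitate.

Yes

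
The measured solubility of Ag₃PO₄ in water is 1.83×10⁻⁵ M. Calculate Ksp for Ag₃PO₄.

Ksp = 3.03×10⁻¹⁸

Ag₃PO₄(s) ⇌ 3 Ag⁺(aq) + PO₄³⁻(aq)
With molar solubility s: [Ag⁺] = 3s, [PO₄³⁻] = s.
Ksp = [Ag⁺]^3[PO₄³⁻] = (3s)^3 · s = 27s^4
Ksp = 27 × (1.83×10⁻⁵)^4 = 3.03×10⁻¹⁸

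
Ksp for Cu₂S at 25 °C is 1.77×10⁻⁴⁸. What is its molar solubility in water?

7.62×10⁻¹⁷ M

Cu₂S(s) ⇌ 2 Cu⁺(aq) + S²⁻(aq)
With molar solubility s: [Cu⁺] = 2s, [S²⁻] = s.
Ksp = [Cu⁺]^2[S²⁻] = (2s)^2 · s = 4s^3
4s^3 = 1.77×10⁻⁴⁸  ⇒  s^3 = 4.43×10⁻⁴⁹
s = (4.43×10⁻⁴⁹)^(1/3) = 7.62×10⁻¹⁷ mol/L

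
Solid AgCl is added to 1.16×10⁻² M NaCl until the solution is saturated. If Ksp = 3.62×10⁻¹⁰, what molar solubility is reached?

AgCl(s) ⇌ Ag⁺(aq) + Cl⁻(aq)
Let s be the solubility of AgCl here. The common ion gives [Cl⁻] ≈ 1.16×10⁻² M, and [Ag⁺] = s.
Ksp = [Ag⁺][Cl⁻] = s(1.16×10⁻²)
s = 3.62×10⁻¹⁰ / (1.16×10⁻²) = 3.12×10⁻⁸
s = 3.12×10⁻⁸ M

3.12×10⁻⁸ M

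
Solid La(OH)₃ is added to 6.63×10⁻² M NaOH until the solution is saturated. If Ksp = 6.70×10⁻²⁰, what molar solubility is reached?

2.30×10⁻¹⁶ M

La(OH)₃(s) ⇌ La³⁺(aq) + 3 OH⁻(aq)
OH⁻ is already present at 6.63×10⁻² M. If s mol/L of La(OH)₃ dissolves, [La³⁺] = s while [OH⁻] ≈ 6.63×10⁻² M.
Ksp = [La³⁺][OH⁻]^3 = s(6.63×10⁻²)^3
s = 6.70×10⁻²⁰ / (6.63×10⁻²)^3 = 2.30×10⁻¹⁶
s = 2.30×10⁻¹⁶ M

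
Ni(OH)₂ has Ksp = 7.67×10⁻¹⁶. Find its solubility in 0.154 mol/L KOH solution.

3.23×10⁻¹⁴ M

Ni(OH)₂(s) ⇌ Ni²⁺(aq) + 2 OH⁻(aq)
The solution already contains OH⁻ at 0.154 mol/L. Let s be the molar solubility of Ni(OH)₂.
[OH⁻] ≈ 0.154 mol/L (common ion dominates); [Ni²⁺] = s.
Ksp = [Ni²⁺][OH⁻]^2 = s(0.154)^2
s = 7.67×10⁻¹⁶ / (0.154)^2 = 3.23×10⁻¹⁴
s = 3.23×10⁻¹⁴ mol/L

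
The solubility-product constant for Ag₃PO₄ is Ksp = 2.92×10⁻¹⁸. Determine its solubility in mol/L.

Ag₃PO₄(s) ⇌ 3 Ag⁺(aq) + PO₄³⁻(aq)
If s mol/L of Ag₃PO₄ dissolves, [Ag⁺] = 3s and [PO₄³⁻] = s.
Ksp = [Ag⁺]^3[PO₄³⁻] = (3s)^3 · s = 27s^4
27s^4 = 2.92×10⁻¹⁸  ⇒  s^4 = 1.08×10⁻¹⁹
s = (1.08×10⁻¹⁹)^(1/4) = 1.81×10⁻⁵ mol L⁻¹

1.81×10⁻⁵ M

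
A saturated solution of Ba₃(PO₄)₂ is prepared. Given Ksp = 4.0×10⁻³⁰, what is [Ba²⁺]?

1.6×10⁻⁶ M

Ba₃(PO₄)₂(s) ⇌ 3 Ba²⁺(aq) + 2 PO₄³⁻(aq)
With molar solubility s: [Ba²⁺] = 3s, [PO₄³⁻] = 2s.
Ksp = [Ba²⁺]^3[PO₄³⁻]^2 = (3s)^3 · (2s)^2 = 108s^5 = 4.0×10⁻³⁰
s = 5.2×10⁻⁷ mol L⁻¹
[Ba²⁺] = 3s = 1.6×10⁻⁶ mol L⁻¹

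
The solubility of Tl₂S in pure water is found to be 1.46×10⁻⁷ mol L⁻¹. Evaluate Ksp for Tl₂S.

Tl₂S(s) ⇌ 2 Tl⁺(aq) + S²⁻(aq)
Let s be the molar solubility. Then [Tl⁺] = 2s and [S²⁻] = s.
Ksp = [Tl⁺]^2[S²⁻] = (2s)^2 · s = 4s^3
Ksp = 4 × (1.46×10⁻⁷)^3 = 1.24×10⁻²⁰

Ksp = 1.24×10⁻²⁰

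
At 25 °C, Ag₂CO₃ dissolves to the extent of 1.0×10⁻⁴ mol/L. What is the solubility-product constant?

Ksp = 4.0×10⁻¹²

Ag₂CO₃(s) ⇌ 2 Ag⁺(aq) + CO₃²⁻(aq)
For each mole of Ag₂CO₃ that dissolves per liter, [Ag⁺] = 2s and [CO₃²⁻] = s; let s denote this solubility.
Ksp = [Ag⁺]^2[CO₃²⁻] = (2s)^2 · s = 4s^3
Ksp = 4 × (1.0×10⁻⁴)^3 = 4.0×10⁻¹²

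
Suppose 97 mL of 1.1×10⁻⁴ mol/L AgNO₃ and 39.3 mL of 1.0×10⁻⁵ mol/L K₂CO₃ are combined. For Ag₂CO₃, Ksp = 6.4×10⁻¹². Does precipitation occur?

After mixing, V = 97 mL + 39.3 mL = 136.3 mL.
[Ag⁺] = (1.1×10⁻⁴)(97)/136.3 = 7.8×10⁻⁵ mol/L
[CO₃²⁻] = (1.0×10⁻⁵)(39.3)/136.3 = 2.9×10⁻⁶ mol/L
Q = [Ag⁺]^2[CO₃²⁻] = 1.8×10⁻¹⁴
Since Q (1.8×10⁻¹⁴) is less than Ksp (6.4×10⁻¹²), no Ag₂CO₃ precipitates.

No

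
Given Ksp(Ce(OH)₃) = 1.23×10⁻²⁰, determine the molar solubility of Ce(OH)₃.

4.62×10⁻⁶ M

Ce(OH)₃(s) ⇌ Ce³⁺(aq) + 3 OH⁻(aq)
Let s be the molar solubility. Then [Ce³⁺] = s and [OH⁻] = 3s.
Ksp = [Ce³⁺][OH⁻]^3 = s · (3s)^3 = 27s^4
27s^4 = 1.23×10⁻²⁰  ⇒  s^4 = 4.56×10⁻²²
Taking the 4th root, s = 4.62×10⁻⁶ mol L⁻¹.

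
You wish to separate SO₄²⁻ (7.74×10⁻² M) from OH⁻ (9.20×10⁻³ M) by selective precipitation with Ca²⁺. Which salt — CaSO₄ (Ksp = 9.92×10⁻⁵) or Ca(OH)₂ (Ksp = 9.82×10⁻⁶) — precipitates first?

Precipitation of each salt begins when its ion product equals Ksp.
For CaSO₄: [Ca²⁺] = (Ksp/[SO₄²⁻]) = 1.28×10⁻³ M
For Ca(OH)₂: [Ca²⁺] = (Ksp/[OH⁻]^2) = 0.116 M
Since CaSO₄ needs less Ca²⁺ to reach saturation, it precipitates first.

CaSO₄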